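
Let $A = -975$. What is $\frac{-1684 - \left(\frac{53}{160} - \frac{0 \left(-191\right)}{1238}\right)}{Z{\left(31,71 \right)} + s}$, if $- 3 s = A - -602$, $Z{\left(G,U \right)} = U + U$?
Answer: $- \frac{808479}{127840} \approx -6.3242$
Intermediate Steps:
$Z{\left(G,U \right)} = 2 U$
$s = \frac{373}{3}$ ($s = - \frac{-975 - -602}{3} = - \frac{-975 + 602}{3} = \left(- \frac{1}{3}\right) \left(-373\right) = \frac{373}{3} \approx 124.33$)
$\frac{-1684 - \left(\frac{53}{160} - \frac{0 \left(-191\right)}{1238}\right)}{Z{\left(31,71 \right)} + s} = \frac{-1684 - \left(\frac{53}{160} - \frac{0 \left(-191\right)}{1238}\right)}{2 \cdot 71 + \frac{373}{3}} = \frac{-1684 + \left(\left(-53\right) \frac{1}{160} + 0 \cdot \frac{1}{1238}\right)}{142 + \frac{373}{3}} = \frac{-1684 + \left(- \frac{53}{160} + 0\right)}{\frac{799}{3}} = \left(-1684 - \frac{53}{160}\right) \frac{3}{799} = \left(- \frac{269493}{160}\right) \frac{3}{799} = - \frac{808479}{127840}$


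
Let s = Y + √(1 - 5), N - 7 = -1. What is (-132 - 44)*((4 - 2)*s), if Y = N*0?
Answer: -704*I ≈ -704.0*I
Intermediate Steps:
N = 6 (N = 7 - 1 = 6)
Y = 0 (Y = 6*0 = 0)
s = 2*I (s = 0 + √(1 - 5) = 0 + √(-4) = 0 + 2*I = 2*I ≈ 2.0*I)
(-132 - 44)*((4 - 2)*s) = (-132 - 44)*((4 - 2)*(2*I)) = -352*2*I = -704*I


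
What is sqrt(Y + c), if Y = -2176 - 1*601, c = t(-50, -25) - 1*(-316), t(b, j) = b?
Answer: 9*I*sqrt(31) ≈ 50.11*I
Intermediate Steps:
c = 266 (c = -50 - 1*(-316) = -50 + 316 = 266)
Y = -2777 (Y = -2176 - 601 = -2777)
sqrt(Y + c) = sqrt(-2777 + 266) = sqrt(-2511) = 9*I*sqrt(31)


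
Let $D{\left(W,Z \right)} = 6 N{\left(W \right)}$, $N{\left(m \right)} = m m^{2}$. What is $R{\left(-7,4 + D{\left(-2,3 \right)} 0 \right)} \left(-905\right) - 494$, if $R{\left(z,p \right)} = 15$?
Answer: $-14069$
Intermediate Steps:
$N{\left(m \right)} = m^{3}$
$D{\left(W,Z \right)} = 6 W^{3}$
$R{\left(-7,4 + D{\left(-2,3 \right)} 0 \right)} \left(-905\right) - 494 = 15 \left(-905\right) - 494 = -13575 - 494 = -14069$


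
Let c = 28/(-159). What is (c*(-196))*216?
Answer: 395136/53 ≈ 7455.4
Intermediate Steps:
c = -28/159 (c = 28*(-1/159) = -28/159 ≈ -0.17610)
(c*(-196))*216 = -28/159*(-196)*216 = (5488/159)*216 = 395136/53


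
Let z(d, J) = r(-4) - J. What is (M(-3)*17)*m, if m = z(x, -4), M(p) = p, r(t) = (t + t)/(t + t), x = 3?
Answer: -255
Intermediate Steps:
r(t) = 1 (r(t) = (2*t)/((2*t)) = (2*t)*(1/(2*t)) = 1)
z(d, J) = 1 - J
m = 5 (m = 1 - 1*(-4) = 1 + 4 = 5)
(M(-3)*17)*m = -3*17*5 = -51*5 = -255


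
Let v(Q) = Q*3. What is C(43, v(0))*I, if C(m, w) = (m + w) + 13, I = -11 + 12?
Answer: 56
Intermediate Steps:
I = 1
v(Q) = 3*Q
C(m, w) = 13 + m + w
C(43, v(0))*I = (13 + 43 + 3*0)*1 = (13 + 43 + 0)*1 = 56*1 = 56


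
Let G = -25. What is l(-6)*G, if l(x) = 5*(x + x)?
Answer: 1500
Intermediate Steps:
l(x) = 10*x (l(x) = 5*(2*x) = 10*x)
l(-6)*G = (10*(-6))*(-25) = -60*(-25) = 1500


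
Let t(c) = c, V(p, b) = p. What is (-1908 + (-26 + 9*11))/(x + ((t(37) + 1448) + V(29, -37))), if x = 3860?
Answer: -1835/5374 ≈ -0.34146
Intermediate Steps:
(-1908 + (-26 + 9*11))/(x + ((t(37) + 1448) + V(29, -37))) = (-1908 + (-26 + 9*11))/(3860 + ((37 + 1448) + 29)) = (-1908 + (-26 + 99))/(3860 + (1485 + 29)) = (-1908 + 73)/(3860 + 1514) = -1835/5374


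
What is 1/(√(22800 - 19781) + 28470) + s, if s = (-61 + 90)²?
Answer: 681662386391/810537881 - √3019/810537881 ≈ 841.00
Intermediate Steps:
s = 841 (s = 29² = 841)
1/(√(22800 - 19781) + 28470) + s = 1/(√(22800 - 19781) + 28470) + 841 = 1/(√3019 + 28470) + 841 = 1/(28470 + √3019) + 841 = 841 + 1/(28470 + √3019)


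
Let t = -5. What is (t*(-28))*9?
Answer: 1260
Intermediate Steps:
(t*(-28))*9 = -5*(-28)*9 = 140*9 = 1260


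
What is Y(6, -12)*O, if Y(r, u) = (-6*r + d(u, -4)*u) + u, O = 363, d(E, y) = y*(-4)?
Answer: -87120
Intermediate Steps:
d(E, y) = -4*y
Y(r, u) = -6*r + 17*u (Y(r, u) = (-6*r + (-4*(-4))*u) + u = (-6*r + 16*u) + u = -6*r + 17*u)
Y(6, -12)*O = (-6*6 + 17*(-12))*363 = (-36 - 204)*363 = -240*363 = -87120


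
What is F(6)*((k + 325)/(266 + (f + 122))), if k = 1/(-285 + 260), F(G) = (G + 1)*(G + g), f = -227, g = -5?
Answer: 8124/575 ≈ 14.129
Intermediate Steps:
F(G) = (1 + G)*(-5 + G) (F(G) = (G + 1)*(G - 5) = (1 + G)*(-5 + G))
k = -1/25 (k = 1/(-25) = -1/25 ≈ -0.040000)
F(6)*((k + 325)/(266 + (f + 122))) = (-5 + 6² - 4*6)*((-1/25 + 325)/(266 + (-227 + 122))) = (-5 + 36 - 24)*(8124/(25*(266 - 105))) = 7*((8124/25)/161) = 7*((8124/25)*(1/161)) = 7*(8124/4025) = 8124/575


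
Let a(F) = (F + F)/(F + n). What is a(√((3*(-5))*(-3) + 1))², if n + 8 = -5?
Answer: 184/(13 - √46)² ≈ 4.7595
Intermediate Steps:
n = -13 (n = -8 - 5 = -13)
a(F) = 2*F/(-13 + F) (a(F) = (F + F)/(F - 13) = (2*F)/(-13 + F) = 2*F/(-13 + F))
a(√((3*(-5))*(-3) + 1))² = (2*√((3*(-5))*(-3) + 1)/(-13 + √((3*(-5))*(-3) + 1)))² = (2*√(-15*(-3) + 1)/(-13 + √(-15*(-3) + 1)))² = (2*√(45 + 1)/(-13 + √(45 + 1)))² = (2*√46/(-13 + √46))² = 184/(-13 + √46)²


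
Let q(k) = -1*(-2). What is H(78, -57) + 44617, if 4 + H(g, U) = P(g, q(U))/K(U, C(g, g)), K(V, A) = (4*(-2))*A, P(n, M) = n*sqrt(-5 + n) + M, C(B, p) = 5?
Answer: 892259/20 - 39*sqrt(73)/20 ≈ 44596.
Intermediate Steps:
q(k) = 2
P(n, M) = M + n*sqrt(-5 + n)
K(V, A) = -8*A
H(g, U) = -81/20 - g*sqrt(-5 + g)/40 (H(g, U) = -4 + (2 + g*sqrt(-5 + g))/((-8*5)) = -4 + (2 + g*sqrt(-5 + g))/(-40) = -4 + (2 + g*sqrt(-5 + g))*(-1/40) = -4 + (-1/20 - g*sqrt(-5 + g)/40) = -81/20 - g*sqrt(-5 + g)/40)
H(78, -57) + 44617 = (-81/20 - 1/40*78*sqrt(-5 + 78)) + 44617 = (-81/20 - 1/40*78*sqrt(73)) + 44617 = (-81/20 - 39*sqrt(73)/20) + 44617 = 892259/20 - 39*sqrt(73)/20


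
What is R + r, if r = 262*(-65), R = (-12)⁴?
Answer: 3706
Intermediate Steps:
R = 20736
r = -17030
R + r = 20736 - 17030 = 3706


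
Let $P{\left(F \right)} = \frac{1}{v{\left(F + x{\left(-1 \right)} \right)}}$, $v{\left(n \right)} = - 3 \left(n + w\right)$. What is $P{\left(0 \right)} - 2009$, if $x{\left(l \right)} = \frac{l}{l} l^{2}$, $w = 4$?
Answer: $- \frac{30136}{15} \approx -2009.1$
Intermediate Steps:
$x{\left(l \right)} = l^{2}$ ($x{\left(l \right)} = 1 l^{2} = l^{2}$)
$v{\left(n \right)} = -12 - 3 n$ ($v{\left(n \right)} = - 3 \left(n + 4\right) = - 3 \left(4 + n\right) = -12 - 3 n$)
$P{\left(F \right)} = \frac{1}{-15 - 3 F}$ ($P{\left(F \right)} = \frac{1}{-12 - 3 \left(F + \left(-1\right)^{2}\right)} = \frac{1}{-12 - 3 \left(F + 1\right)} = \frac{1}{-12 - 3 \left(1 + F\right)} = \frac{1}{-12 - \left(3 + 3 F\right)} = \frac{1}{-15 - 3 F}$)
$P{\left(0 \right)} - 2009 = - \frac{1}{15 + 3 \cdot 0} - 2009 = - \frac{1}{15 + 0} - 2009 = - \frac{1}{15} - 2009 = - \frac{30136}{15}$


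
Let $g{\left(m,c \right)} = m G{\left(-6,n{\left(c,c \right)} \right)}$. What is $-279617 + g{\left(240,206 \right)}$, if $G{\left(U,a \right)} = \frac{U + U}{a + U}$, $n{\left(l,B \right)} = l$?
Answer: $- \frac{1398157}{5} \approx -2.7963 \cdot 10^{5}$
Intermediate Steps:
$G{\left(U,a \right)} = \frac{2 U}{U + a}$
$g{\left(m,c \right)} = - \frac{12 m}{-6 + c}$ ($g{\left(m,c \right)} = m 2 \left(-6\right) \frac{1}{-6 + c} = m \left(- \frac{12}{-6 + c}\right) = - \frac{12 m}{-6 + c}$)
$-279617 + g{\left(240,206 \right)} = -279617 - \frac{2880}{-6 + 206} = -279617 - \frac{2880}{200} = -279617 - 2880 \cdot \frac{1}{200} = -279617 - \frac{72}{5} = - \frac{1398157}{5}$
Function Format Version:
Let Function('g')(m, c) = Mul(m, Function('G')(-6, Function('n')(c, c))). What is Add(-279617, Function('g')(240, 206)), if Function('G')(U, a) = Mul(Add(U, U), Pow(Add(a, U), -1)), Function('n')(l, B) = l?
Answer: Rational(-1398157, 5) ≈ -2.7963e+5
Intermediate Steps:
Function('G')(U, a) = Mul(2, U, Pow(Add(U, a), -1)) (Function('G')(U, a) = Mul(Mul(2, U), Pow(Add(U, a), -1)) = Mul(2, U, Pow(Add(U, a), -1)))
Function('g')(m, c) = Mul(-12, m, Pow(Add(-6, c), -1)) (Function('g')(m, c) = Mul(m, Mul(2, -6, Pow(Add(-6, c), -1))) = Mul(m, Mul(-12, Pow(Add(-6, c), -1))) = Mul(-12, m, Pow(Add(-6, c), -1)))
Add(-279617, Function('g')(240, 206)) = Add(-279617, Mul(-12, 240, Pow(Add(-6, 206), -1))) = Add(-279617, Mul(-12, 240, Pow(200, -1))) = Add(-279617, Mul(-12, 240, Rational(1, 200))) = Add(-279617, Rational(-72, 5)) = Rational(-1398157, 5)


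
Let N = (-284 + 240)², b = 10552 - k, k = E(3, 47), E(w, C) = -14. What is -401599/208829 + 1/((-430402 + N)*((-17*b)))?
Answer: -30907830050434519/16071880760773308 ≈ -1.9231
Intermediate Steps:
k = -14
b = 10566 (b = 10552 - 1*(-14) = 10552 + 14 = 10566)
N = 1936 (N = (-44)² = 1936)
-401599/208829 + 1/((-430402 + N)*((-17*b))) = -401599/208829 + 1/((-430402 + 1936)*((-17*10566))) = -401599*1/208829 + 1/(-428466*(-179622)) = -401599/208829 - 1/428466*(-1/179622) = -401599/208829 + 1/76961919852 = -30907830050434519/16071880760773308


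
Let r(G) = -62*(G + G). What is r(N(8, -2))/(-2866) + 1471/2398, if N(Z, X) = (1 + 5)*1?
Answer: 2999999/3436334 ≈ 0.87302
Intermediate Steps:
N(Z, X) = 6 (N(Z, X) = 6*1 = 6)
r(G) = -124*G
r(N(8, -2))/(-2866) + 1471/2398 = -124*6/(-2866) + 1471/2398 = -744*(-1/2866) + 1471*(1/2398) = 372/1433 + 1471/2398 = 2999999/3436334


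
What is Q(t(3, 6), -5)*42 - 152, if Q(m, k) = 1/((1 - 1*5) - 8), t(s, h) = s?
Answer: -311/2 ≈ -155.50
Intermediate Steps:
Q(m, k) = -1/12 (Q(m, k) = 1/((1 - 5) - 8) = 1/(-4 - 8) = 1/(-12) = -1/12)
Q(t(3, 6), -5)*42 - 152 = -1/12*42 - 152 = -7/2 - 152 = -311/2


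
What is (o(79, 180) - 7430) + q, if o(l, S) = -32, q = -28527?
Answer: -35989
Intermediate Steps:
(o(79, 180) - 7430) + q = (-32 - 7430) - 28527 = -7462 - 28527 = -35989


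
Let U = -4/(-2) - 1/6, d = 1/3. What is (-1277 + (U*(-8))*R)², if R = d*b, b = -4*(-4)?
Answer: 148766809/81 ≈ 1.8366e+6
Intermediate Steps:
b = 16
d = ⅓ ≈ 0.33333
U = 11/6 (U = -4*(-½) - 1*⅙ = 2 - ⅙ = 11/6 ≈ 1.8333)
R = 16/3 (R = (⅓)*16 = 16/3 ≈ 5.3333)
(-1277 + (U*(-8))*R)² = (-1277 + ((11/6)*(-8))*(16/3))² = (-1277 - 44/3*16/3)² = (-1277 - 704/9)² = (-12197/9)² = 148766809/81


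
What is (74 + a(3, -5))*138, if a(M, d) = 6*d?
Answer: 6072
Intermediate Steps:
(74 + a(3, -5))*138 = (74 + 6*(-5))*138 = (74 - 30)*138 = 44*138 = 6072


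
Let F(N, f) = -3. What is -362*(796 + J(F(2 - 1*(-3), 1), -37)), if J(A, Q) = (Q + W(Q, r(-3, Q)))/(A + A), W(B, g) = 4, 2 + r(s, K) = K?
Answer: -290143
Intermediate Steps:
r(s, K) = -2 + K
J(A, Q) = (4 + Q)/(2*A) (J(A, Q) = (Q + 4)/(A + A) = (4 + Q)/((2*A)) = (4 + Q)*(1/(2*A)) = (4 + Q)/(2*A))
-362*(796 + J(F(2 - 1*(-3), 1), -37)) = -362*(796 + (½)*(4 - 37)/(-3)) = -362*(796 + (½)*(-⅓)*(-33)) = -362*(796 + 11/2) = -362*1603/2 = -290143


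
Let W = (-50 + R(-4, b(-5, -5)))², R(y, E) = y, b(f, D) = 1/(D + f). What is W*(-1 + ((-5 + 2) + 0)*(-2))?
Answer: 14580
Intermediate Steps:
W = 2916 (W = (-50 - 4)² = (-54)² = 2916)
W*(-1 + ((-5 + 2) + 0)*(-2)) = 2916*(-1 + ((-5 + 2) + 0)*(-2)) = 2916*(-1 + (-3 + 0)*(-2)) = 2916*(-1 - 3*(-2)) = 2916*(-1 + 6) = 2916*5 = 14580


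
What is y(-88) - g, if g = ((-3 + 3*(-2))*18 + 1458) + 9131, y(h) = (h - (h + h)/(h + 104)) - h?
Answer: -10416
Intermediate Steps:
y(h) = -2*h/(104 + h) (y(h) = (h - 2*h/(104 + h)) - h = -2*h/(104 + h))
g = 10427 (g = ((-3 - 6)*18 + 1458) + 9131 = (-9*18 + 1458) + 9131 = (-162 + 1458) + 9131 = 1296 + 9131 = 10427)
y(-88) - g = -2*(-88)/(104 - 88) - 1*10427 = -2*(-88)/16 - 10427 = -2*(-88)*1/16 - 10427 = 11 - 10427 = -10416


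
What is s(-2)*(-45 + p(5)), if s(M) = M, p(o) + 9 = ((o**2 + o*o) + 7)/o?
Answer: 426/5 ≈ 85.200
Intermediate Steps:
p(o) = -9 + (7 + 2*o**2)/o (p(o) = -9 + ((o**2 + o*o) + 7)/o = -9 + ((o**2 + o**2) + 7)/o = -9 + (2*o**2 + 7)/o = -9 + (7 + 2*o**2)/o)
s(-2)*(-45 + p(5)) = -2*(-45 + (-9 + 2*5 + 7/5)) = -2*(-45 + (-9 + 10 + 7*(1/5))) = -2*(-45 + (-9 + 10 + 7/5)) = -2*(-45 + 12/5) = -2*(-213/5) = 426/5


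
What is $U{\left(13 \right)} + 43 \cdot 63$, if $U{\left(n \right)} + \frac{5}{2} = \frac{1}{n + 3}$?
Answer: $\frac{43305}{16} \approx 2706.6$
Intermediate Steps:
$U{\left(n \right)} = - \frac{5}{2} + \frac{1}{3 + n}$ ($U{\left(n \right)} = - \frac{5}{2} + \frac{1}{n + 3} = - \frac{5}{2} + \frac{1}{3 + n}$)
$U{\left(13 \right)} + 43 \cdot 63 = \frac{-13 - 65}{2 \left(3 + 13\right)} + 43 \cdot 63 = \frac{-13 - 65}{2 \cdot 16} + 2709 = \frac{1}{2} \cdot \frac{1}{16} \left(-78\right) + 2709 = - \frac{39}{16} + 2709 = \frac{43305}{16}$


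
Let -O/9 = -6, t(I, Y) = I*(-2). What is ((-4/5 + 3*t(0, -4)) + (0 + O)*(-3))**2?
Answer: 662596/25 ≈ 26504.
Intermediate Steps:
t(I, Y) = -2*I
O = 54 (O = -9*(-6) = 54)
((-4/5 + 3*t(0, -4)) + (0 + O)*(-3))**2 = ((-4/5 + 3*(-2*0)) + (0 + 54)*(-3))**2 = ((-4*1/5 + 3*0) + 54*(-3))**2 = ((-4/5 + 0) - 162)**2 = (-4/5 - 162)**2 = (-814/5)**2 = 662596/25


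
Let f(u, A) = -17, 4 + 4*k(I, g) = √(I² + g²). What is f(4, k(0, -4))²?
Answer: 289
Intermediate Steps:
k(I, g) = -1 + √(I² + g²)/4
f(4, k(0, -4))² = (-17)² = 289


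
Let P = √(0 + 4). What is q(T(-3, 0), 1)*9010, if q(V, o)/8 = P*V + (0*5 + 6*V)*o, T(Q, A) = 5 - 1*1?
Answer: 2306560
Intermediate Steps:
T(Q, A) = 4 (T(Q, A) = 5 - 1 = 4)
P = 2 (P = √4 = 2)
q(V, o) = 16*V + 48*V*o (q(V, o) = 8*(2*V + (0*5 + 6*V)*o) = 8*(2*V + (0 + 6*V)*o) = 8*(2*V + (6*V)*o) = 8*(2*V + 6*V*o) = 16*V + 48*V*o)
q(T(-3, 0), 1)*9010 = (16*4*(1 + 3*1))*9010 = (16*4*(1 + 3))*9010 = (16*4*4)*9010 = 256*9010 = 2306560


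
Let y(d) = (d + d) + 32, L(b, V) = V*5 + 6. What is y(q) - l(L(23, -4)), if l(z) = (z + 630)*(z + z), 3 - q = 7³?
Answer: 16600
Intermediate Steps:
L(b, V) = 6 + 5*V (L(b, V) = 5*V + 6 = 6 + 5*V)
q = -340 (q = 3 - 1*7³ = 3 - 1*343 = 3 - 343 = -340)
l(z) = 2*z*(630 + z) (l(z) = (630 + z)*(2*z) = 2*z*(630 + z))
y(d) = 32 + 2*d (y(d) = 2*d + 32 = 32 + 2*d)
y(q) - l(L(23, -4)) = (32 + 2*(-340)) - 2*(6 + 5*(-4))*(630 + (6 + 5*(-4))) = (32 - 680) - 2*(6 - 20)*(630 + (6 - 20)) = -648 - 2*(-14)*(630 - 14) = -648 - 2*(-14)*616 = -648 - 1*(-17248) = -648 + 17248 = 16600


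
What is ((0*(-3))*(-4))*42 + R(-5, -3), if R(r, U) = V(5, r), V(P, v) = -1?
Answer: -1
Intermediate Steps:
R(r, U) = -1
((0*(-3))*(-4))*42 + R(-5, -3) = ((0*(-3))*(-4))*42 - 1 = (0*(-4))*42 - 1 = 0*42 - 1 = 0 - 1 = -1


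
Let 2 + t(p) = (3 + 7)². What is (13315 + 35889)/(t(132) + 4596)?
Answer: 24602/2347 ≈ 10.482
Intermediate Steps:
t(p) = 98 (t(p) = -2 + (3 + 7)² = -2 + 10² = -2 + 100 = 98)
(13315 + 35889)/(t(132) + 4596) = (13315 + 35889)/(98 + 4596) = 49204/4694 = 49204*(1/4694) = 24602/2347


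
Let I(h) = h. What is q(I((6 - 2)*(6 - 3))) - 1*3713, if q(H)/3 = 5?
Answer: -3698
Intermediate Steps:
q(H) = 15 (q(H) = 3*5 = 15)
q(I((6 - 2)*(6 - 3))) - 1*3713 = 15 - 1*3713 = 15 - 3713 = -3698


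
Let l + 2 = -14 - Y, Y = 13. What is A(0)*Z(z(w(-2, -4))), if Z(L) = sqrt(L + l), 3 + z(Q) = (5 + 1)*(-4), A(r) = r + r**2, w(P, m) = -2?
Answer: 0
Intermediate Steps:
l = -29 (l = -2 + (-14 - 1*13) = -2 + (-14 - 13) = -2 - 27 = -29)
z(Q) = -27 (z(Q) = -3 + (5 + 1)*(-4) = -3 + 6*(-4) = -3 - 24 = -27)
Z(L) = sqrt(-29 + L) (Z(L) = sqrt(L - 29) = sqrt(-29 + L))
A(0)*Z(z(w(-2, -4))) = (0*(1 + 0))*sqrt(-29 - 27) = (0*1)*sqrt(-56) = 0*(2*I*sqrt(14)) = 0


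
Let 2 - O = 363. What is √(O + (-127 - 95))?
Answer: I*√583 ≈ 24.145*I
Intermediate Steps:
O = -361 (O = 2 - 1*363 = 2 - 363 = -361)
√(O + (-127 - 95)) = √(-361 + (-127 - 95)) = √(-361 - 222) = √(-583) = I*√583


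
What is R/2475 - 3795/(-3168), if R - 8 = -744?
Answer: 71323/79200 ≈ 0.90054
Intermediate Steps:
R = -736 (R = 8 - 744 = -736)
R/2475 - 3795/(-3168) = -736/2475 - 3795/(-3168) = -736*1/2475 - 3795*(-1/3168) = -736/2475 + 115/96 = 71323/79200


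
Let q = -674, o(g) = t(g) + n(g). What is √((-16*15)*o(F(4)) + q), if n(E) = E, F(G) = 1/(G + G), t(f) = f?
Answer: I*√734 ≈ 27.092*I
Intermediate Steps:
F(G) = 1/(2*G)
o(g) = 2*g (o(g) = g + g = 2*g)
√((-16*15)*o(F(4)) + q) = √((-16*15)*(2*((½)/4)) - 674) = √(-480*(½)*(¼) - 674) = √(-480/8 - 674) = √(-240*¼ - 674) = √(-60 - 674) = √(-734) = I*√734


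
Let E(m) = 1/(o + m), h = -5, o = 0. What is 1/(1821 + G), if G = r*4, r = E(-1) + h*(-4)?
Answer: 1/1897 ≈ 0.00052715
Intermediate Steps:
E(m) = 1/m (E(m) = 1/(0 + m) = 1/m)
r = 19 (r = 1/(-1) - 5*(-4) = -1 + 20 = 19)
G = 76 (G = 19*4 = 76)
1/(1821 + G) = 1/(1821 + 76) = 1/1897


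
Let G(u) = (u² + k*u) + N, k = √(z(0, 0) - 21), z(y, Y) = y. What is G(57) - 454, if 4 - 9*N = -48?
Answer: 25207/9 + 57*I*√21 ≈ 2800.8 + 261.21*I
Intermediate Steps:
N = 52/9 (N = 4/9 - ⅑*(-48) = 4/9 + 16/3 = 52/9 ≈ 5.7778)
k = I*√21 (k = √(0 - 21) = √(-21) = I*√21 ≈ 4.5826*I)
G(u) = 52/9 + u² + I*u*√21 (G(u) = (u² + (I*√21)*u) + 52/9 = (u² + I*u*√21) + 52/9 = 52/9 + u² + I*u*√21)
G(57) - 454 = (52/9 + 57² + I*57*√21) - 454 = (52/9 + 3249 + 57*I*√21) - 454 = (29293/9 + 57*I*√21) - 454 = 25207/9 + 57*I*√21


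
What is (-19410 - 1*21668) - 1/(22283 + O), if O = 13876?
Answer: -1485339403/36159 ≈ -41078.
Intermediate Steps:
(-19410 - 1*21668) - 1/(22283 + O) = (-19410 - 1*21668) - 1/(22283 + 13876) = (-19410 - 21668) - 1/36159 = -41078 - 1*1/36159 = -41078 - 1/36159 = -1485339403/36159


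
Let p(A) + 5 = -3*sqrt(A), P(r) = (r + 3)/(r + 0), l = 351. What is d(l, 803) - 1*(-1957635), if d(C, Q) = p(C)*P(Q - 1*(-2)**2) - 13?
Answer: 1564135968/799 - 7218*sqrt(39)/799 ≈ 1.9576e+6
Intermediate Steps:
P(r) = (3 + r)/r
p(A) = -5 - 3*sqrt(A)
d(C, Q) = -13 + (-1 + Q)*(-5 - 3*sqrt(C))/(-4 + Q) (d(C, Q) = (-5 - 3*sqrt(C))*((3 + (Q - 1*(-2)**2))/(Q - 1*(-2)**2)) - 13 = (-5 - 3*sqrt(C))*((3 + (Q - 1*4))/(Q - 1*4)) - 13 = (-5 - 3*sqrt(C))*((3 + (Q - 4))/(Q - 4)) - 13 = (-5 - 3*sqrt(C))*((3 + (-4 + Q))/(-4 + Q)) - 13 = (-5 - 3*sqrt(C))*((-1 + Q)/(-4 + Q)) - 13 = (-1 + Q)*(-5 - 3*sqrt(C))/(-4 + Q) - 13 = -13 + (-1 + Q)*(-5 - 3*sqrt(C))/(-4 + Q))
d(l, 803) - 1*(-1957635) = (52 - 13*803 - (-1 + 803)*(5 + 3*sqrt(351)))/(-4 + 803) - 1*(-1957635) = (52 - 10439 - 1*802*(5 + 3*(3*sqrt(39))))/799 + 1957635 = (52 - 10439 - 1*802*(5 + 9*sqrt(39)))/799 + 1957635 = (52 - 10439 + (-4010 - 7218*sqrt(39)))/799 + 1957635 = (-14397 - 7218*sqrt(39))/799 + 1957635 = (-14397/799 - 7218*sqrt(39)/799) + 1957635 = 1564135968/799 - 7218*sqrt(39)/799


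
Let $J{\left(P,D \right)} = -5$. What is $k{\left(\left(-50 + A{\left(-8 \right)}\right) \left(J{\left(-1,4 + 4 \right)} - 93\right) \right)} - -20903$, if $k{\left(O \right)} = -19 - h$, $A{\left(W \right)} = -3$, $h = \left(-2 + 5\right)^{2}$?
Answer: $20875$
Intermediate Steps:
$h = 9$ ($h = 3^{2} = 9$)
$k{\left(O \right)} = -28$ ($k{\left(O \right)} = -19 - 9 = -28$)
$k{\left(\left(-50 + A{\left(-8 \right)}\right) \left(J{\left(-1,4 + 4 \right)} - 93\right) \right)} - -20903 = -28 - -20903 = -28 + 20903 = 20875$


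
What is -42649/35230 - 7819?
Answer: -275506019/35230 ≈ -7820.2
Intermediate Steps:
-42649/35230 - 7819 = -275506019/35230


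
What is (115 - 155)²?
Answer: 1600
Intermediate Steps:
(115 - 155)² = (-40)² = 1600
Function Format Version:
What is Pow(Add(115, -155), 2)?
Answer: 1600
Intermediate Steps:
Pow(Add(115, -155), 2) = Pow(-40, 2) = 1600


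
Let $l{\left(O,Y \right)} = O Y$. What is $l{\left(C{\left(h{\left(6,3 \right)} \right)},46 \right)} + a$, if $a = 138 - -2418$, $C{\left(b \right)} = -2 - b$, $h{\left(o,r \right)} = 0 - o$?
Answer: $2740$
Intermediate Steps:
$h{\left(o,r \right)} = - o$
$a = 2556$ ($a = 138 + 2418 = 2556$)
$l{\left(C{\left(h{\left(6,3 \right)} \right)},46 \right)} + a = \left(-2 - \left(-1\right) 6\right) 46 + 2556 = \left(-2 - -6\right) 46 + 2556 = \left(-2 + 6\right) 46 + 2556 = 4 \cdot 46 + 2556 = 184 + 2556 = 2740$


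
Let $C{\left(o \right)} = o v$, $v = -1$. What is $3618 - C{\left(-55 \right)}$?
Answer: $3563$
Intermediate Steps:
$C{\left(o \right)} = - o$ ($C{\left(o \right)} = o \left(-1\right) = - o$)
$3618 - C{\left(-55 \right)} = 3618 - \left(-1\right) \left(-55\right) = 3618 - 55 = 3563$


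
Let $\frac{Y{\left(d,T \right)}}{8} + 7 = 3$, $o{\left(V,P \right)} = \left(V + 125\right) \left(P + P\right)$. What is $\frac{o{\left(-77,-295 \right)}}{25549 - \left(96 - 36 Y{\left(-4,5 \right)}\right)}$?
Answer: $- \frac{28320}{24301} \approx -1.1654$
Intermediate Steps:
$o{\left(V,P \right)} = 2 P \left(125 + V\right)$ ($o{\left(V,P \right)} = \left(125 + V\right) 2 P = 2 P \left(125 + V\right)$)
$Y{\left(d,T \right)} = -32$ ($Y{\left(d,T \right)} = -56 + 8 \cdot 3 = -56 + 24 = -32$)
$\frac{o{\left(-77,-295 \right)}}{25549 - \left(96 - 36 Y{\left(-4,5 \right)}\right)} = \frac{2 \left(-295\right) \left(125 - 77\right)}{25549 - \left(96 - -1152\right)} = \frac{2 \left(-295\right) 48}{25549 - \left(96 + 1152\right)} = - \frac{28320}{25549 - 1248} = - \frac{28320}{24301}$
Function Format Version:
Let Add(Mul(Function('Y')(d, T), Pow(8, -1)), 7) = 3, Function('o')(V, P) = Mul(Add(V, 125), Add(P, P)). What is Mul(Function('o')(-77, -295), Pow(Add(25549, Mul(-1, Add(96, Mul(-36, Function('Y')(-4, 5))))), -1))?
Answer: Rational(-28320, 24301) ≈ -1.1654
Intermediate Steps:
Function('o')(V, P) = Mul(2, P, Add(125, V)) (Function('o')(V, P) = Mul(Add(125, V), Mul(2, P)) = Mul(2, P, Add(125, V)))
Function('Y')(d, T) = -32 (Function('Y')(d, T) = Add(-56, Mul(8, 3)) = Add(-56, 24) = -32)
Mul(Function('o')(-77, -295), Pow(Add(25549, Mul(-1, Add(96, Mul(-36, Function('Y')(-4, 5))))), -1)) = Mul(Mul(2, -295, Add(125, -77)), Pow(Add(25549, Mul(-1, Add(96, Mul(-36, -32)))), -1)) = Mul(Mul(2, -295, 48), Pow(Add(25549, Mul(-1, Add(96, 1152))), -1)) = Mul(-28320, Pow(Add(25549, Mul(-1, 1248)), -1)) = Mul(-28320, Pow(Add(25549, -1248), -1)) = Mul(-28320, Pow(24301, -1)) = Mul(-28320, Rational(1, 24301)) = Rational(-28320, 24301)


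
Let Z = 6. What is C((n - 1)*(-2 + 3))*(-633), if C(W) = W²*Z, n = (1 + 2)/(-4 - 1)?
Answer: -243072/25 ≈ -9722.9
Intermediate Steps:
n = -⅗ (n = 3/(-5) = 3*(-⅕) = -⅗ ≈ -0.60000)
C(W) = 6*W² (C(W) = W²*6 = 6*W²)
C((n - 1)*(-2 + 3))*(-633) = (6*((-⅗ - 1)*(-2 + 3))²)*(-633) = (6*(-8/5*1)²)*(-633) = (6*(-8/5)²)*(-633) = (6*(64/25))*(-633) = (384/25)*(-633) = -243072/25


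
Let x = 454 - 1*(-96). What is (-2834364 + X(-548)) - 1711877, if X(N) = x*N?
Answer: -4847641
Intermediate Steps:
x = 550 (x = 454 + 96 = 550)
X(N) = 550*N
(-2834364 + X(-548)) - 1711877 = (-2834364 + 550*(-548)) - 1711877 = (-2834364 - 301400) - 1711877 = -3135764 - 1711877 = -4847641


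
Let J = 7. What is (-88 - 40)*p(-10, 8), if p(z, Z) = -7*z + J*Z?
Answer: -16128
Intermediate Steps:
p(z, Z) = -7*z + 7*Z
(-88 - 40)*p(-10, 8) = (-88 - 40)*(-7*(-10) + 7*8) = -128*(70 + 56) = -128*126 = -16128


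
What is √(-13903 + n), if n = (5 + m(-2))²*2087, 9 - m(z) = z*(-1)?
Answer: 5*√11465 ≈ 535.37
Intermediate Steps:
m(z) = 9 + z (m(z) = 9 - z*(-1) = 9 - (-1)*z = 9 + z)
n = 300528 (n = (5 + (9 - 2))²*2087 = (5 + 7)²*2087 = 12²*2087 = 144*2087 = 300528)
√(-13903 + n) = √(-13903 + 300528) = √286625 = 5*√11465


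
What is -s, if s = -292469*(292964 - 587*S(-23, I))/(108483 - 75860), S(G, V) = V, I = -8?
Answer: 87056322540/32623 ≈ 2.6686e+6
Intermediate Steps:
s = -87056322540/32623 (s = -292469*(292964 - 587*(-8))/(108483 - 75860) = -292469/(32623/(292964 + 4696)) = -292469/(32623/297660) = -292469/(32623*(1/297660)) = -292469/32623/297660 = -292469*297660/32623 = -87056322540/32623 ≈ -2.6686e+6)
-s = -1*(-87056322540/32623) = 87056322540/32623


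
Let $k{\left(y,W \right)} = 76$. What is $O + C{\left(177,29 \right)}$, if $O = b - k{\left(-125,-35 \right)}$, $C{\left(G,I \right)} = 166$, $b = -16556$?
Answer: $-16466$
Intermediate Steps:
$O = -16632$ ($O = -16556 - 76 = -16632$)
$O + C{\left(177,29 \right)} = -16632 + 166 = -16466$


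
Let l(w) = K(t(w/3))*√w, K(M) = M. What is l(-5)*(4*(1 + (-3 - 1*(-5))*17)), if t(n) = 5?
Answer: 700*I*√5 ≈ 1565.2*I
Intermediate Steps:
l(w) = 5*√w
l(-5)*(4*(1 + (-3 - 1*(-5))*17)) = (5*√(-5))*(4*(1 + (-3 - 1*(-5))*17)) = (5*(I*√5))*(4*(1 + (-3 + 5)*17)) = (5*I*√5)*(4*(1 + 2*17)) = (5*I*√5)*(4*(1 + 34)) = (5*I*√5)*(4*35) = (5*I*√5)*140 = 700*I*√5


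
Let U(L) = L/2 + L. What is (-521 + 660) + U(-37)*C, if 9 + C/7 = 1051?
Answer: -404678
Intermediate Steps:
C = 7294 (C = -63 + 7*1051 = -63 + 7357 = 7294)
U(L) = 3*L/2 (U(L) = L*(½) + L = L/2 + L = 3*L/2)
(-521 + 660) + U(-37)*C = (-521 + 660) + ((3/2)*(-37))*7294 = 139 - 111/2*7294 = 139 - 404817 = -404678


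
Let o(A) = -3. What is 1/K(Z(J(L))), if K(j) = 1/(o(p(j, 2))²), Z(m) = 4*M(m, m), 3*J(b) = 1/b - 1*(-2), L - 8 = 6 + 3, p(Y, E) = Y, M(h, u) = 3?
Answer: 9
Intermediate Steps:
L = 17 (L = 8 + (6 + 3) = 8 + 9 = 17)
J(b) = ⅔ + 1/(3*b) (J(b) = (1/b - 1*(-2))/3 = (1/b + 2)/3 = (2 + 1/b)/3 = ⅔ + 1/(3*b))
Z(m) = 12 (Z(m) = 4*3 = 12)
K(j) = ⅑ (K(j) = 1/((-3)²) = 1/9 = ⅑)
1/K(Z(J(L))) = 1/(⅑) = 9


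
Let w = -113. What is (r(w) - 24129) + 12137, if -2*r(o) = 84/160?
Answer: -959381/80 ≈ -11992.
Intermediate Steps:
r(o) = -21/80 (r(o) = -42/160 = -½*21/40 = -21/80)
(r(w) - 24129) + 12137 = (-21/80 - 24129) + 12137 = -1930341/80 + 12137 = -959381/80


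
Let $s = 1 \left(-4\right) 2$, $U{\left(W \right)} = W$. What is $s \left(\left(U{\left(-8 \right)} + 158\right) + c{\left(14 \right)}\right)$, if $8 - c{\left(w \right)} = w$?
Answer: $-1152$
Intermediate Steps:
$c{\left(w \right)} = 8 - w$
$s = -8$ ($s = \left(-4\right) 2 = -8$)
$s \left(\left(U{\left(-8 \right)} + 158\right) + c{\left(14 \right)}\right) = - 8 \left(\left(-8 + 158\right) + \left(8 - 14\right)\right) = - 8 \left(150 + \left(8 - 14\right)\right) = - 8 \left(150 - 6\right) = \left(-8\right) 144 = -1152$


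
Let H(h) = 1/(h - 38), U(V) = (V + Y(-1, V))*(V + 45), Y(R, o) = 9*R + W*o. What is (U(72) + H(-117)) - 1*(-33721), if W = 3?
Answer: 10286419/155 ≈ 66364.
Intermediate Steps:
Y(R, o) = 3*o + 9*R (Y(R, o) = 9*R + 3*o = 3*o + 9*R)
U(V) = (-9 + 4*V)*(45 + V) (U(V) = (V + (3*V + 9*(-1)))*(V + 45) = (V + (3*V - 9))*(45 + V) = (V + (-9 + 3*V))*(45 + V) = (-9 + 4*V)*(45 + V))
H(h) = 1/(-38 + h)
(U(72) + H(-117)) - 1*(-33721) = ((-405 + 4*72**2 + 171*72) + 1/(-38 - 117)) - 1*(-33721) = ((-405 + 4*5184 + 12312) + 1/(-155)) + 33721 = ((-405 + 20736 + 12312) - 1/155) + 33721 = (32643 - 1/155) + 33721 = 5059664/155 + 33721 = 10286419/155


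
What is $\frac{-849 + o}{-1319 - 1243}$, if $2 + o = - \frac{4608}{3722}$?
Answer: $\frac{1586015}{4767882} \approx 0.33265$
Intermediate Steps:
$o = - \frac{6026}{1861}$ ($o = -2 - \frac{4608}{3722} = -2 - \frac{2304}{1861} = - \frac{6026}{1861} \approx -3.238$)
$\frac{-849 + o}{-1319 - 1243} = \frac{-849 - \frac{6026}{1861}}{-1319 - 1243} = - \frac{1586015}{1861 \left(-2562\right)} = \left(- \frac{1586015}{1861}\right) \left(- \frac{1}{2562}\right) = \frac{1586015}{4767882}$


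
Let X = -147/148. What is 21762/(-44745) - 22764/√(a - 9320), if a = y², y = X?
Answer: -7254/14915 + 3369072*I*√204123671/204123671 ≈ -0.48636 + 235.81*I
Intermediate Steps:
X = -147/148 (X = -147*1/148 = -147/148 ≈ -0.99324)
y = -147/148 ≈ -0.99324
a = 21609/21904 (a = (-147/148)² = 21609/21904 ≈ 0.98653)
21762/(-44745) - 22764/√(a - 9320) = 21762/(-44745) - 22764/√(21609/21904 - 9320) = 21762*(-1/44745) - 22764*(-148*I*√204123671/204123671) = -7254/14915 - 22764*(-148*I*√204123671/204123671) = -7254/14915 - (-3369072)*I*√204123671/204123671 = -7254/14915 + 3369072*I*√204123671/204123671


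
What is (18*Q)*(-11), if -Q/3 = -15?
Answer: -8910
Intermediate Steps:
Q = 45 (Q = -3*(-15) = 45)
(18*Q)*(-11) = (18*45)*(-11) = 810*(-11) = -8910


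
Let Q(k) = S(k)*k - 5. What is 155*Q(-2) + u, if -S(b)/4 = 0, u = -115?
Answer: -890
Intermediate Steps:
S(b) = 0 (S(b) = -4*0 = 0)
Q(k) = -5 (Q(k) = 0*k - 5 = 0 - 5 = -5)
155*Q(-2) + u = 155*(-5) - 115 = -775 - 115 = -890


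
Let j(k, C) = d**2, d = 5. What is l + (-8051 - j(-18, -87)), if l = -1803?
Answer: -9879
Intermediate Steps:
j(k, C) = 25 (j(k, C) = 5**2 = 25)
l + (-8051 - j(-18, -87)) = -1803 + (-8051 - 1*25) = -1803 + (-8051 - 25) = -1803 - 8076 = -9879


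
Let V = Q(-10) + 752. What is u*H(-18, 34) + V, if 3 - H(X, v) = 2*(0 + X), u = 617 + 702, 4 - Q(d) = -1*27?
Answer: 52224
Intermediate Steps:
Q(d) = 31 (Q(d) = 4 - (-1)*27 = 4 - 1*(-27) = 4 + 27 = 31)
u = 1319
H(X, v) = 3 - 2*X (H(X, v) = 3 - 2*(0 + X) = 3 - 2*X)
V = 783 (V = 31 + 752 = 783)
u*H(-18, 34) + V = 1319*(3 - 2*(-18)) + 783 = 1319*(3 + 36) + 783 = 1319*39 + 783 = 51441 + 783 = 52224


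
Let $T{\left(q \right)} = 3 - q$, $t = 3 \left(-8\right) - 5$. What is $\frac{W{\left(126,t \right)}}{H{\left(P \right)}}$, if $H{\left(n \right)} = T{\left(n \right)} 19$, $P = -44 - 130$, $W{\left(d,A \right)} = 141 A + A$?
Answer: $- \frac{4118}{3363} \approx -1.2245$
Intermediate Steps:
$t = -29$ ($t = -24 - 5 = -29$)
$W{\left(d,A \right)} = 142 A$
$P = -174$ ($P = -44 - 130 = -174$)
$H{\left(n \right)} = 57 - 19 n$ ($H{\left(n \right)} = \left(3 - n\right) 19 = 57 - 19 n$)
$\frac{W{\left(126,t \right)}}{H{\left(P \right)}} = \frac{142 \left(-29\right)}{57 - -3306} = - \frac{4118}{57 + 3306} = - \frac{4118}{3363}$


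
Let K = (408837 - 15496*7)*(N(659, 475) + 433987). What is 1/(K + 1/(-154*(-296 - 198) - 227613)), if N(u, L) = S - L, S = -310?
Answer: 151537/19717800280188009 ≈ 7.6853e-12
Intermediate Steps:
N(u, L) = -310 - L
K = 130118718730 (K = (408837 - 15496*7)*((-310 - 1*475) + 433987) = (408837 - 108472)*((-310 - 475) + 433987) = 300365*(-785 + 433987) = 300365*433202 = 130118718730)
1/(K + 1/(-154*(-296 - 198) - 227613)) = 1/(130118718730 + 1/(-154*(-296 - 198) - 227613)) = 1/(130118718730 + 1/(-154*(-494) - 227613)) = 1/(130118718730 + 1/(76076 - 227613)) = 1/(130118718730 + 1/(-151537)) = 1/(130118718730 - 1/151537) = 1/(19717800280188009/151537) = 151537/19717800280188009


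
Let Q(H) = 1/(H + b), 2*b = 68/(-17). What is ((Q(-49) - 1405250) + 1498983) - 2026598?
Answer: -98576116/51 ≈ -1.9329e+6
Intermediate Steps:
b = -2 (b = (68/(-17))/2 = (68*(-1/17))/2 = (½)*(-4) = -2)
Q(H) = 1/(-2 + H) (Q(H) = 1/(H - 2) = 1/(-2 + H))
((Q(-49) - 1405250) + 1498983) - 2026598 = ((1/(-2 - 49) - 1405250) + 1498983) - 2026598 = ((1/(-51) - 1405250) + 1498983) - 2026598 = ((-1/51 - 1405250) + 1498983) - 2026598 = (-71667751/51 + 1498983) - 2026598 = 4780382/51 - 2026598 = -98576116/51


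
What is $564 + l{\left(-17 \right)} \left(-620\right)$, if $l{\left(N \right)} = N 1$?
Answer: $11104$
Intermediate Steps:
$l{\left(N \right)} = N$
$564 + l{\left(-17 \right)} \left(-620\right) = 564 - -10540 = 564 + 10540 = 11104$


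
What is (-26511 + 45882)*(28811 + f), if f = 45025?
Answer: 1430277156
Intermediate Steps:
(-26511 + 45882)*(28811 + f) = (-26511 + 45882)*(28811 + 45025) = 19371*73836 = 1430277156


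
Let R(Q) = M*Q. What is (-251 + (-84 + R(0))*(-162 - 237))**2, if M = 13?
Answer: 1106560225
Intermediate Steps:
R(Q) = 13*Q
(-251 + (-84 + R(0))*(-162 - 237))**2 = (-251 + (-84 + 13*0)*(-162 - 237))**2 = (-251 + (-84 + 0)*(-399))**2 = (-251 - 84*(-399))**2 = (-251 + 33516)**2 = 33265**2 = 1106560225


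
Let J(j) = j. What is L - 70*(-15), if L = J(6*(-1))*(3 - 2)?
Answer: 1044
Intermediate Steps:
L = -6 (L = (6*(-1))*(3 - 2) = -6*1 = -6)
L - 70*(-15) = -6 - 70*(-15) = -6 + 1050 = 1044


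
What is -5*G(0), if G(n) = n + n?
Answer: 0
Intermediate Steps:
G(n) = 2*n
-5*G(0) = -10*0 = -5*0 = 0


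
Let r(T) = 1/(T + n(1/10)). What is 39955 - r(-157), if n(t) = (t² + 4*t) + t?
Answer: 625255895/15649 ≈ 39955.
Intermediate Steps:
n(t) = t² + 5*t
r(T) = 1/(51/100 + T) (r(T) = 1/(T + (5 + 1/10)/10) = 1/(T + (5 + ⅒)/10) = 1/(T + (⅒)*(51/10)) = 1/(T + 51/100) = 1/(51/100 + T))
39955 - r(-157) = 39955 - 100/(51 + 100*(-157)) = 39955 - 100/(51 - 15700) = 39955 - 100/(-15649) = 39955 - 100*(-1)/15649 = 39955 - 1*(-100/15649) = 39955 + 100/15649 = 625255895/15649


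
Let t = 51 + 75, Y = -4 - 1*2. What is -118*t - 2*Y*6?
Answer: -14796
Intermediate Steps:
Y = -6 (Y = -4 - 2 = -6)
t = 126
-118*t - 2*Y*6 = -118*126 - 2*(-6)*6 = -14868 + 12*6 = -14868 + 72 = -14796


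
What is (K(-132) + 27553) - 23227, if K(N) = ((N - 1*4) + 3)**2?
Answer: 22015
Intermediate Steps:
K(N) = (-1 + N)**2 (K(N) = ((N - 4) + 3)**2 = ((-4 + N) + 3)**2 = (-1 + N)**2)
(K(-132) + 27553) - 23227 = ((-1 - 132)**2 + 27553) - 23227 = ((-133)**2 + 27553) - 23227 = (17689 + 27553) - 23227 = 45242 - 23227 = 22015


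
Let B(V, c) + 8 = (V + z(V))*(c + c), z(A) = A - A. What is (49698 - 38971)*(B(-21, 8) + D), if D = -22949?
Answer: -249864011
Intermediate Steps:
z(A) = 0
B(V, c) = -8 + 2*V*c (B(V, c) = -8 + (V + 0)*(c + c) = -8 + V*(2*c) = -8 + 2*V*c)
(49698 - 38971)*(B(-21, 8) + D) = (49698 - 38971)*((-8 + 2*(-21)*8) - 22949) = 10727*((-8 - 336) - 22949) = 10727*(-344 - 22949) = 10727*(-23293) = -249864011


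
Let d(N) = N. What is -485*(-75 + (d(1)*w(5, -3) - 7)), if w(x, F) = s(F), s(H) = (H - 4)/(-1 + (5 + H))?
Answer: 43165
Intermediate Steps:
s(H) = (-4 + H)/(4 + H)
w(x, F) = (-4 + F)/(4 + F)
-485*(-75 + (d(1)*w(5, -3) - 7)) = -485*(-75 + (1*((-4 - 3)/(4 - 3)) - 7)) = -485*(-75 + (1*(-7/1) - 7)) = -485*(-75 + (1*(1*(-7)) - 7)) = -485*(-75 + (1*(-7) - 7)) = -485*(-75 + (-7 - 7)) = -485*(-75 - 14) = -485*(-89) = 43165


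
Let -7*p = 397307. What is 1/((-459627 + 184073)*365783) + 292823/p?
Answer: -206601496483958409/40045752047870074 ≈ -5.1591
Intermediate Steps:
p = -397307/7 (p = -⅐*397307 = -397307/7 ≈ -56758.)
1/((-459627 + 184073)*365783) + 292823/p = 1/((-459627 + 184073)*365783) + 292823/(-397307/7) = (1/365783)/(-275554) + 292823*(-7/397307) = -1/275554*1/365783 - 2049761/397307 = -1/100792968782 - 2049761/397307 = -206601496483958409/40045752047870074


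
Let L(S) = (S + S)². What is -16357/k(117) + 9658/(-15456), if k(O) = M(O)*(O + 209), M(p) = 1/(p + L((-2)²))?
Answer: -11440611215/1259664 ≈ -9082.3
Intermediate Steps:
L(S) = 4*S² (L(S) = (2*S)² = 4*S²)
M(p) = 1/(64 + p) (M(p) = 1/(p + 4*((-2)²)²) = 1/(p + 4*4²) = 1/(p + 4*16) = 1/(p + 64) = 1/(64 + p))
k(O) = (209 + O)/(64 + O) (k(O) = (O + 209)/(64 + O) = (209 + O)/(64 + O))
-16357/k(117) + 9658/(-15456) = -16357*(64 + 117)/(209 + 117) + 9658/(-15456) = -16357/(326/181) + 9658*(-1/15456) = -16357/((1/181)*326) - 4829/7728 = -16357/326/181 - 4829/7728 = -16357*181/326 - 4829/7728 = -2960617/326 - 4829/7728 = -11440611215/1259664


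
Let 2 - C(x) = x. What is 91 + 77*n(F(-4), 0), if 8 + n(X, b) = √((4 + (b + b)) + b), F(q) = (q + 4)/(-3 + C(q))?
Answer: -371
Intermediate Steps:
C(x) = 2 - x
F(q) = (4 + q)/(-1 - q) (F(q) = (q + 4)/(-3 + (2 - q)) = (4 + q)/(-1 - q))
n(X, b) = -8 + √(4 + 3*b) (n(X, b) = -8 + √((4 + (b + b)) + b) = -8 + √((4 + 2*b) + b) = -8 + √(4 + 3*b))
91 + 77*n(F(-4), 0) = 91 + 77*(-8 + √(4 + 3*0)) = 91 + 77*(-8 + √(4 + 0)) = 91 + 77*(-8 + √4) = 91 + 77*(-8 + 2) = 91 + 77*(-6) = 91 - 462 = -371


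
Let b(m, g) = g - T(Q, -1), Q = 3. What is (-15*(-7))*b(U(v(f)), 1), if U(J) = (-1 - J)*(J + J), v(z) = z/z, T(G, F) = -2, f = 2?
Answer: 315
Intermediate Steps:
v(z) = 1
U(J) = 2*J*(-1 - J) (U(J) = (-1 - J)*(2*J) = 2*J*(-1 - J))
b(m, g) = 2 + g (b(m, g) = g - 1*(-2) = g + 2 = 2 + g)
(-15*(-7))*b(U(v(f)), 1) = (-15*(-7))*(2 + 1) = 105*3 = 315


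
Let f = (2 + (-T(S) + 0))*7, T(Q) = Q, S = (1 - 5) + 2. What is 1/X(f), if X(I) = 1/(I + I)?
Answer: 56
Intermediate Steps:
S = -2 (S = -4 + 2 = -2)
f = 28 (f = (2 + (-1*(-2) + 0))*7 = (2 + (2 + 0))*7 = (2 + 2)*7 = 4*7 = 28)
X(I) = 1/(2*I)
1/X(f) = 1/((1/2)/28) = 1/((1/2)*(1/28)) = 1/(1/56) = 56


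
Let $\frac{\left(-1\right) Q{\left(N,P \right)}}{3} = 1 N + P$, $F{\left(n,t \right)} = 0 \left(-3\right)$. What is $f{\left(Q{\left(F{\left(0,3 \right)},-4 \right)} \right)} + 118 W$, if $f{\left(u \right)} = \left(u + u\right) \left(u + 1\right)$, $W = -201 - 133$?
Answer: $-39100$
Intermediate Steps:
$F{\left(n,t \right)} = 0$
$W = -334$ ($W = -201 - 133 = -334$)
$Q{\left(N,P \right)} = - 3 N - 3 P$ ($Q{\left(N,P \right)} = - 3 \left(1 N + P\right) = - 3 \left(N + P\right) = - 3 N - 3 P$)
$f{\left(u \right)} = 2 u \left(1 + u\right)$
$f{\left(Q{\left(F{\left(0,3 \right)},-4 \right)} \right)} + 118 W = 2 \left(\left(-3\right) 0 - -12\right) \left(1 - -12\right) + 118 \left(-334\right) = 2 \left(0 + 12\right) \left(1 + \left(0 + 12\right)\right) - 39412 = 2 \cdot 12 \left(1 + 12\right) - 39412 = 2 \cdot 12 \cdot 13 - 39412 = 312 - 39412 = -39100$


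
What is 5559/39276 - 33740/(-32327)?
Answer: 501626011/423225084 ≈ 1.1852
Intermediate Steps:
5559/39276 - 33740/(-32327) = 5559*(1/39276) - 33740*(-1/32327) = 1853/13092 + 33740/32327 = 501626011/423225084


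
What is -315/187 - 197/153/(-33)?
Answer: -8308/5049 ≈ -1.6455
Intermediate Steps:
-315/187 - 197/153/(-33) = -315*1/187 - 197*1/153*(-1/33) = -315/187 - 197/153*(-1/33) = -315/187 + 197/5049 = -8308/5049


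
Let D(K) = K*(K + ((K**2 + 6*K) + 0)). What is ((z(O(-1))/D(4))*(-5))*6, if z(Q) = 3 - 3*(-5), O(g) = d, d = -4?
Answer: -135/44 ≈ -3.0682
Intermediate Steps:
O(g) = -4
z(Q) = 18 (z(Q) = 3 + 15 = 18)
D(K) = K*(K**2 + 7*K) (D(K) = K*(K + (K**2 + 6*K)) = K*(K**2 + 7*K))
((z(O(-1))/D(4))*(-5))*6 = ((18/((4**2*(7 + 4))))*(-5))*6 = ((18/((16*11)))*(-5))*6 = ((18/176)*(-5))*6 = ((18*(1/176))*(-5))*6 = ((9/88)*(-5))*6 = -45/88*6 = -135/44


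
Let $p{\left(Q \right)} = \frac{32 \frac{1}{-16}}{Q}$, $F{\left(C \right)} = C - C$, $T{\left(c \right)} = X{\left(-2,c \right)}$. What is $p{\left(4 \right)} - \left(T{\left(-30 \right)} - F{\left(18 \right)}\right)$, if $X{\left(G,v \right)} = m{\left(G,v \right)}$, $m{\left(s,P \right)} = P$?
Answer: $\frac{59}{2} \approx 29.5$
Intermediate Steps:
$X{\left(G,v \right)} = v$
$T{\left(c \right)} = c$
$F{\left(C \right)} = 0$
$p{\left(Q \right)} = - \frac{2}{Q}$ ($p{\left(Q \right)} = \frac{32 \left(- \frac{1}{16}\right)}{Q} = - \frac{2}{Q}$)
$p{\left(4 \right)} - \left(T{\left(-30 \right)} - F{\left(18 \right)}\right) = - \frac{2}{4} - \left(-30 - 0\right) = \left(-2\right) \frac{1}{4} - \left(-30 + 0\right) = - \frac{1}{2} - -30 = - \frac{1}{2} + 30 = \frac{59}{2}$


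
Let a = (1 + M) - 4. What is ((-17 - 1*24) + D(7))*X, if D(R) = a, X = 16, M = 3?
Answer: -656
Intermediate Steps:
a = 0 (a = (1 + 3) - 4 = 4 - 4 = 0)
D(R) = 0
((-17 - 1*24) + D(7))*X = ((-17 - 1*24) + 0)*16 = ((-17 - 24) + 0)*16 = (-41 + 0)*16 = -41*16 = -656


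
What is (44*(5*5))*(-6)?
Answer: -6600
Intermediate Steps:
(44*(5*5))*(-6) = (44*25)*(-6) = 1100*(-6) = -6600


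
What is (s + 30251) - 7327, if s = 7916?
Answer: 30840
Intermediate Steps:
(s + 30251) - 7327 = (7916 + 30251) - 7327 = 38167 - 7327 = 30840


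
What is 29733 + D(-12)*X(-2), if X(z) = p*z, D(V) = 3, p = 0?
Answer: 29733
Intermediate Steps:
X(z) = 0 (X(z) = 0*z = 0)
29733 + D(-12)*X(-2) = 29733 + 3*0 = 29733 + 0 = 29733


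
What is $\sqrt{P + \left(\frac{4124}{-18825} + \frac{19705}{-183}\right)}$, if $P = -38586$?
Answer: $\frac{i \sqrt{2040948746578437}}{229665} \approx 196.71 i$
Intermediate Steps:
$\sqrt{P + \left(\frac{4124}{-18825} + \frac{19705}{-183}\right)} = \sqrt{-38586 + \left(\frac{4124}{-18825} + \frac{19705}{-183}\right)} = \sqrt{-38586 + \left(4124 \left(- \frac{1}{18825}\right) + 19705 \left(- \frac{1}{183}\right)\right)} = \sqrt{-38586 - \frac{123900439}{1148325}} = \sqrt{- \frac{44433168889}{1148325}} = \frac{i \sqrt{2040948746578437}}{229665}$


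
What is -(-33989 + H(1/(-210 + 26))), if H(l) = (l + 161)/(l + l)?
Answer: 97601/2 ≈ 48801.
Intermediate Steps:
H(l) = (161 + l)/(2*l) (H(l) = (161 + l)/((2*l)) = (161 + l)*(1/(2*l)) = (161 + l)/(2*l))
-(-33989 + H(1/(-210 + 26))) = -(-33989 + (161 + 1/(-210 + 26))/(2*(1/(-210 + 26)))) = -(-33989 + (161 + 1/(-184))/(2*(1/(-184)))) = -(-33989 + (161 - 1/184)/(2*(-1/184))) = -(-33989 + (½)*(-184)*(29623/184)) = -(-33989 - 29623/2) = -1*(-97601/2) = 97601/2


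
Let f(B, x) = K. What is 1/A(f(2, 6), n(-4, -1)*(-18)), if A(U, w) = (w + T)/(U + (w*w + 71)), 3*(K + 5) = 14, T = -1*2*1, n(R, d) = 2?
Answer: -2050/57 ≈ -35.965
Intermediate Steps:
T = -2 (T = -2*1 = -2)
K = -1/3 (K = -5 + (1/3)*14 = -5 + 14/3 = -1/3 ≈ -0.33333)
f(B, x) = -1/3
A(U, w) = (-2 + w)/(71 + U + w**2) (A(U, w) = (w - 2)/(U + (w*w + 71)) = (-2 + w)/(U + (w**2 + 71)) = (-2 + w)/(U + (71 + w**2)) = (-2 + w)/(71 + U + w**2))
1/A(f(2, 6), n(-4, -1)*(-18)) = 1/((-2 + 2*(-18))/(71 - 1/3 + (2*(-18))**2)) = 1/((-2 - 36)/(71 - 1/3 + (-36)**2)) = 1/(-38/(71 - 1/3 + 1296)) = 1/(-38/(4100/3)) = 1/((3/4100)*(-38)) = 1/(-57/2050) = -2050/57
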